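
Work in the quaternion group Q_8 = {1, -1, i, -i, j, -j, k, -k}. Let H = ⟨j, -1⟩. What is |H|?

|⟨j⟩| = 4 and |⟨-1⟩| = 2, so |H| is a multiple of lcm(4, 2) = 4 and divides |G| = 8.
Closing under the operation: H = {1, -1, j, -j}, so |H| = 4.

4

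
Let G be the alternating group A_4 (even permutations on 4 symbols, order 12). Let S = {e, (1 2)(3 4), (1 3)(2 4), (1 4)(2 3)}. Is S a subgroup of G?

Yes

|S| = 4 divides |G| = 12, consistent with Lagrange.
S contains the identity, every element's inverse is in S, and S is closed under ∘: it is a subgroup.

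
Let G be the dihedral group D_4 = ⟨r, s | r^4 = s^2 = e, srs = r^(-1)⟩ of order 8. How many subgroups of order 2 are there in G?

|G| = 8 and 2 | 8, so subgroups of order 2 are possible by Lagrange.
The subgroups of order 2 are: {e, r^2}; {e, r^2s}; {e, r^3s}; {e, rs}; … (5 in all).
So G has 5 subgroups of order 2.

5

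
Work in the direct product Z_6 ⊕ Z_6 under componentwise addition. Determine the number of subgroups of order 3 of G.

4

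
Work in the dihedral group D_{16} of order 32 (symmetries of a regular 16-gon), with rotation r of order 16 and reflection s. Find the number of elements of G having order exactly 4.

The elements of order 4 are: r^4, r^12.
That's 2.

2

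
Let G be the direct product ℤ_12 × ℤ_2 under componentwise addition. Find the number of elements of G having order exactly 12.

An element (a,b) has order lcm(ord(a), ord(b)); count pairs with lcm equal to 12.
Enumerating gives 8 such elements.

8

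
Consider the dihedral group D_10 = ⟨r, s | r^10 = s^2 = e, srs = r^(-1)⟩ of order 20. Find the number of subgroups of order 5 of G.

|G| = 20 and 5 | 20, so subgroups of order 5 are possible by Lagrange.
The subgroups of order 5 are: {e, r^2, r^4, r^6, r^8}.
So G has 1 subgroup of order 5.

1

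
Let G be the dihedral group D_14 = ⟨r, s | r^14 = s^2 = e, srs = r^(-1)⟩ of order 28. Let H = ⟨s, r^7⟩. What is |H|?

4

|⟨s⟩| = 2 and |⟨r^7⟩| = 2, so |H| is a multiple of lcm(2, 2) = 2 and divides |G| = 28.
Closing under the operation: H = {e, r^7, s, r^7s}, so |H| = 4.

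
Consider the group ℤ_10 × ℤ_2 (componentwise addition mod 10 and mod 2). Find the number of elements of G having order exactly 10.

An element (a,b) has order lcm(ord(a), ord(b)); count pairs with lcm equal to 10.
Enumerating gives 12 such elements.

12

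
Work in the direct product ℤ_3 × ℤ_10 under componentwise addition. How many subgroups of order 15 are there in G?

1

|G| = 30 and 15 | 30, so subgroups of order 15 are possible by Lagrange.
The subgroups of order 15 are: {(0,0), (0,2), (0,4), (0,6), (0,8), (1,0), (1,2), (1,4), (1,6), (1,8), (2,0), (2,2), (2,4), (2,6), (2,8)}.
So G has 1 subgroup of order 15.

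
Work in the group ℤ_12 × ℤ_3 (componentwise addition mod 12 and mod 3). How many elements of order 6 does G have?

An element (a,b) has order lcm(ord(a), ord(b)); count pairs with lcm equal to 6.
Enumerating gives 8 such elements.

8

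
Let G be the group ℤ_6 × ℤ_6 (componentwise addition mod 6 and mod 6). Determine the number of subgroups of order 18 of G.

|G| = 36 and 18 | 36, so subgroups of order 18 are possible by Lagrange.
The subgroups of order 18 are: {(0,0), (0,1), (0,2), (0,3), (0,4), (0,5), (2,0), (2,1), (2,2), (2,3), (2,4), (2,5), (4,0), (4,1), (4,2), (4,3), (4,4), (4,5)}; {(0,0), (0,2), (0,4), (1,0), (1,2), (1,4), (2,0), (2,2), (2,4), (3,0), (3,2), (3,4), (4,0), (4,2), (4,4), (5,0), (5,2), (5,4)}; {(0,0), (0,2), (0,4), (1,1), (1,3), (1,5), (2,0), (2,2), (2,4), (3,1), (3,3), (3,5), (4,0), (4,2), (4,4), (5,1), (5,3), (5,5)}.
So G has 3 subgroups of order 18.

3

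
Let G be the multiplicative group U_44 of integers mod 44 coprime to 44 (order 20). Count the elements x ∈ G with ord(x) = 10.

Enumerating element orders in G gives 12 elements of order 10.

12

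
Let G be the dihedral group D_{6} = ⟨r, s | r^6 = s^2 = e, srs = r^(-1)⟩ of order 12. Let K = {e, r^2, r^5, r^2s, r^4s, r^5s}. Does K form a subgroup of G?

No

r^5 ∈ K but its inverse r ∉ K, so K is not a subgroup.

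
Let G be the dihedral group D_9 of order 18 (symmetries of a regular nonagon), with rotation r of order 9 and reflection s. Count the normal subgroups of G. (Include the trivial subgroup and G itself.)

4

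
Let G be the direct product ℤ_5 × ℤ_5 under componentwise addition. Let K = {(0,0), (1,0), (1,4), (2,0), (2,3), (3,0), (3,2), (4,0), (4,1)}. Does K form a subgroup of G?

|K| = 9 does not divide |G| = 25, so by Lagrange K is not a subgroup.

No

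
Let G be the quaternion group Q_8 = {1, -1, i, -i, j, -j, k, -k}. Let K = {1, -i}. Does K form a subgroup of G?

No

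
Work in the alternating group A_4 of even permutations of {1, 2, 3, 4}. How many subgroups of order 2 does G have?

3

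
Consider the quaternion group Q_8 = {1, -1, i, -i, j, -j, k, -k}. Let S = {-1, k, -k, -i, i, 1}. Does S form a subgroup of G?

No

|S| = 6 does not divide |G| = 8, so by Lagrange S is not a subgroup.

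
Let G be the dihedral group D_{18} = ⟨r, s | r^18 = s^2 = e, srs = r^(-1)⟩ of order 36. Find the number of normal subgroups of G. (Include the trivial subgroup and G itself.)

9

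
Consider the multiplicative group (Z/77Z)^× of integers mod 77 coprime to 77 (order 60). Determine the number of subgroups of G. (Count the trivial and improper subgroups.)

20

|G| = 60, so by Lagrange every subgroup order divides 60. Divisors: 1, 2, 3, 4, 5, 6, 10, 12, 15, 20, 30, 60.
Subgroups by order — order 1: 1; order 2: 3; order 3: 1; order 4: 1; order 5: 1; order 6: 3; order 10: 3; order 12: 1; order 15: 1; order 20: 1; order 30: 3; order 60: 1.
Total: 1 + 3 + 1 + 1 + 1 + 3 + 3 + 1 + 1 + 1 + 3 + 1 = 20.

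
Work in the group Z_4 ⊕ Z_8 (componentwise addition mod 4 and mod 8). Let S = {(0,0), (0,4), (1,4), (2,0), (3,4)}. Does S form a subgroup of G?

No

|S| = 5 does not divide |G| = 32, so by Lagrange S is not a subgroup.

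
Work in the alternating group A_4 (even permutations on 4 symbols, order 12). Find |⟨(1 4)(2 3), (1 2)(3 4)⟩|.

4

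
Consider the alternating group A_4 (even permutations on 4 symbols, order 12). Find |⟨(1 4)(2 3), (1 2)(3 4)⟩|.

|⟨(1 4)(2 3)⟩| = 2 and |⟨(1 2)(3 4)⟩| = 2, so |H| is a multiple of lcm(2, 2) = 2 and divides |G| = 12.
Closing under the operation: H = {e, (1 2)(3 4), (1 3)(2 4), (1 4)(2 3)}, so |H| = 4.

4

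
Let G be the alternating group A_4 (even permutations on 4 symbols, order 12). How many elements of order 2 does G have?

3

The elements of order 2 are: (1 2)(3 4), (1 3)(2 4), (1 4)(2 3).
That's 3.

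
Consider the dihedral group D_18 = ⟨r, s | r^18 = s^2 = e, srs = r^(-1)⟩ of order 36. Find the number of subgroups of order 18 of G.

|G| = 36 and 18 | 36, so subgroups of order 18 are possible by Lagrange.
The subgroups of order 18 are: {e, r, r^2, r^3, r^4, r^5, r^6, r^7, r^8, r^9, r^10, r^11, r^12, r^13, r^14, r^15, r^16, r^17}; {e, r^2, r^4, r^6, r^8, r^10, r^12, r^14, r^16, s, r^2s, r^4s, r^6s, r^8s, r^10s, r^12s, r^14s, r^16s}; {e, r^2, r^4, r^6, r^8, r^10, r^12, r^14, r^16, rs, r^3s, r^5s, r^7s, r^9s, r^11s, r^13s, r^15s, r^17s}.
So G has 3 subgroups of order 18.

3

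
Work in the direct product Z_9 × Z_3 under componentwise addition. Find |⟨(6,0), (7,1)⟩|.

9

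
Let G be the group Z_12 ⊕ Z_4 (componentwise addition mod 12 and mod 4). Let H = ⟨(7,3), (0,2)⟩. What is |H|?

|⟨(7,3)⟩| = 12 and |⟨(0,2)⟩| = 2, so |H| is a multiple of lcm(12, 2) = 12 and divides |G| = 48.
Closing under the operation: H = {(0,0), (0,2), (1,1), (1,3), (2,0), (2,2), (3,1), (3,3), (4,0), (4,2), (5,1), (5,3), (6,0), (6,2), (7,1), (7,3), (8,0), (8,2), (9,1), (9,3), (10,0), (10,2), (11,1), (11,3)}, so |H| = 24.

24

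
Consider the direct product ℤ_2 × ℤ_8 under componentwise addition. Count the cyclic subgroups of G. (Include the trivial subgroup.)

A cyclic subgroup of order d is generated by each of its φ(d) elements of order d, so the cyclic subgroups of order d number (#elements of order d)/φ(d).
Cyclic subgroups by order — order 1: 1; order 2: 3; order 4: 2; order 8: 2.
Total: 8.

8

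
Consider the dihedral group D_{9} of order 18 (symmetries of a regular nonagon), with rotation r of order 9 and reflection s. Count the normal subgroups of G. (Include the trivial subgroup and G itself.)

G has 16 subgroups. Checking conjugation-invariance by order — order 1: 1/1 normal; order 2: 0/9 normal; order 3: 1/1 normal; order 6: 0/3 normal; order 9: 1/1 normal; order 18: 1/1 normal.
Total normal subgroups: 4.

4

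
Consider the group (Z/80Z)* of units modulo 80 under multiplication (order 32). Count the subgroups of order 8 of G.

19

|G| = 32 and 8 | 32, so subgroups of order 8 are possible by Lagrange.
The subgroups of order 8 are: {1, 9, 11, 19, 41, 49, 51, 59}; {1, 11, 21, 31, 41, 51, 61, 71}; {1, 11, 29, 39, 41, 51, 69, 79}; {1, 3, 9, 13, 27, 31, 37, 39}; … (19 in all).
So G has 19 subgroups of order 8.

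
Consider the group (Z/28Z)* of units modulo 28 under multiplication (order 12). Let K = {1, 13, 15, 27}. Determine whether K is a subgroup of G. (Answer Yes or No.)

Yes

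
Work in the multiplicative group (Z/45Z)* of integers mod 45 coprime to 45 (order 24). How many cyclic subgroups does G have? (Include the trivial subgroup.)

12

Group the elements of G by the cyclic subgroup they generate; each cyclic subgroup of order d accounts for φ(d) elements.
Cyclic subgroups by order — order 1: 1; order 2: 3; order 3: 1; order 4: 2; order 6: 3; order 12: 2.
Total: 12.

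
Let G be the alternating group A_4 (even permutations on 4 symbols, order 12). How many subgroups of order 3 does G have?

4

|G| = 12 and 3 | 12, so subgroups of order 3 are possible by Lagrange.
The subgroups of order 3 are: {e, (1 2 3), (1 3 2)}; {e, (1 2 4), (1 4 2)}; {e, (1 3 4), (1 4 3)}; {e, (2 3 4), (2 4 3)}.
So G has 4 subgroups of order 3.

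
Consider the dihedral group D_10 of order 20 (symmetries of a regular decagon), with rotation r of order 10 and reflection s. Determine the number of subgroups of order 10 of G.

|G| = 20 and 10 | 20, so subgroups of order 10 are possible by Lagrange.
The subgroups of order 10 are: {e, r, r^2, r^3, r^4, r^5, r^6, r^7, r^8, r^9}; {e, r^2, r^4, r^6, r^8, s, r^2s, r^4s, r^6s, r^8s}; {e, r^2, r^4, r^6, r^8, rs, r^3s, r^5s, r^7s, r^9s}.
So G has 3 subgroups of order 10.

3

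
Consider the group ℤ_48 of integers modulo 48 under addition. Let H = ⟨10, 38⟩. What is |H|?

24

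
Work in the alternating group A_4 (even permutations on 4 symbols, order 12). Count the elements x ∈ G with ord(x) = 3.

8

The elements of order 3 are: (2 3 4), (2 4 3), (1 2 3), (1 2 4), (1 3 2), (1 3 4), (1 4 2), (1 4 3).
That's 8.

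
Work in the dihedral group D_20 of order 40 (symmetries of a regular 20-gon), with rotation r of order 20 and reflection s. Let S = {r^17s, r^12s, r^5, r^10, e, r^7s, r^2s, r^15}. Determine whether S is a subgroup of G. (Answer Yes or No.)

|S| = 8 divides |G| = 40, consistent with Lagrange.
S contains the identity, every element's inverse is in S, and S is closed under ·: it is a subgroup.

Yes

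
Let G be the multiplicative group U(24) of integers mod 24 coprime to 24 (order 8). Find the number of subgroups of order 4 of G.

|G| = 8 and 4 | 8, so subgroups of order 4 are possible by Lagrange.
The subgroups of order 4 are: {1, 11, 13, 23}; {1, 11, 17, 19}; {1, 5, 7, 11}; {1, 5, 13, 17}; … (7 in all).
So G has 7 subgroups of order 4.

7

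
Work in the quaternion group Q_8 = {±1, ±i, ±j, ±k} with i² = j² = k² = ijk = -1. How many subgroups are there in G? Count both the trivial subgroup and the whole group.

6

|G| = 8, so by Lagrange every subgroup order divides 8. Divisors: 1, 2, 4, 8.
Subgroups by order — order 1: 1; order 2: 1; order 4: 3; order 8: 1.
Total: 1 + 1 + 3 + 1 = 6.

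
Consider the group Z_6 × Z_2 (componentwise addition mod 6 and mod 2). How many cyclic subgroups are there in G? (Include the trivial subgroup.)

Group the elements of G by the cyclic subgroup they generate; each cyclic subgroup of order d accounts for φ(d) elements.
Cyclic subgroups by order — order 1: 1; order 2: 3; order 3: 1; order 6: 3.
Total: 8.

8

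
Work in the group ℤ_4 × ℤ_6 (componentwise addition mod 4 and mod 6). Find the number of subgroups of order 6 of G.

3

|G| = 24 and 6 | 24, so subgroups of order 6 are possible by Lagrange.
The subgroups of order 6 are: {(0,0), (0,1), (0,2), (0,3), (0,4), (0,5)}; {(0,0), (0,2), (0,4), (2,0), (2,2), (2,4)}; {(0,0), (0,2), (0,4), (2,1), (2,3), (2,5)}.
So G has 3 subgroups of order 6.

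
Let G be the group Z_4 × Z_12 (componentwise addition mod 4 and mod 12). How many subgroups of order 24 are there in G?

3

|G| = 48 and 24 | 48, so subgroups of order 24 are possible by Lagrange.
The subgroups of order 24 are: {(0,0), (0,1), (0,2), (0,3), (0,4), (0,5), (0,6), (0,7), (0,8), (0,9), (0,10), (0,11), (2,0), (2,1), (2,2), (2,3), (2,4), (2,5), (2,6), (2,7), (2,8), (2,9), (2,10), (2,11)}; {(0,0), (0,2), (0,4), (0,6), (0,8), (0,10), (1,0), (1,2), (1,4), (1,6), (1,8), (1,10), (2,0), (2,2), (2,4), (2,6), (2,8), (2,10), (3,0), (3,2), (3,4), (3,6), (3,8), (3,10)}; {(0,0), (0,2), (0,4), (0,6), (0,8), (0,10), (1,1), (1,3), (1,5), (1,7), (1,9), (1,11), (2,0), (2,2), (2,4), (2,6), (2,8), (2,10), (3,1), (3,3), (3,5), (3,7), (3,9), (3,11)}.
So G has 3 subgroups of order 24.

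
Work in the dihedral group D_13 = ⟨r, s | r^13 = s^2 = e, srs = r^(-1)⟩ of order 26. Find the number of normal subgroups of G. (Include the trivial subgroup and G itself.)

3

G has 16 subgroups. Checking conjugation-invariance by order — order 1: 1/1 normal; order 2: 0/13 normal; order 13: 1/1 normal; order 26: 1/1 normal.
Total normal subgroups: 3.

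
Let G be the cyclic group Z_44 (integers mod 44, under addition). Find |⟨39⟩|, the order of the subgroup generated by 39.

44

In Z_44, the order of an element a is n/gcd(a, n).
gcd(39, 44) = 1, so |⟨39⟩| = 44/1 = 44.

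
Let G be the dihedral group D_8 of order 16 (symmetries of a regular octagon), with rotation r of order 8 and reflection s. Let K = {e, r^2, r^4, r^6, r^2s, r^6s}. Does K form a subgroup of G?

No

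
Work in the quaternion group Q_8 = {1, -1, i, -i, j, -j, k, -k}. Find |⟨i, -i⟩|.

|⟨i⟩| = 4 and |⟨-i⟩| = 4, so |H| is a multiple of lcm(4, 4) = 4 and divides |G| = 8.
Closing under the operation: H = {1, -1, i, -i}, so |H| = 4.

4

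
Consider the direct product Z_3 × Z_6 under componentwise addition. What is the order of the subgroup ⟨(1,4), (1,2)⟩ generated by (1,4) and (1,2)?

9

|⟨(1,4)⟩| = 3 and |⟨(1,2)⟩| = 3, so |H| is a multiple of lcm(3, 3) = 3 and divides |G| = 18.
Closing under the operation: H = {(0,0), (0,2), (0,4), (1,0), (1,2), (1,4), (2,0), (2,2), (2,4)}, so |H| = 9.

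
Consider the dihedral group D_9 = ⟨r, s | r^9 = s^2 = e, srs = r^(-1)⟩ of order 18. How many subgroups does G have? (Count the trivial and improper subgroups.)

16

|G| = 18, so by Lagrange every subgroup order divides 18. Divisors: 1, 2, 3, 6, 9, 18.
Subgroups by order — order 1: 1; order 2: 9; order 3: 1; order 6: 3; order 9: 1; order 18: 1.
Total: 1 + 9 + 1 + 3 + 1 + 1 = 16.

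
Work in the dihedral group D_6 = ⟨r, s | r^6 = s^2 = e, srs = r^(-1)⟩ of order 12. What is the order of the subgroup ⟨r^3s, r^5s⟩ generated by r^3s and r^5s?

6

|⟨r^3s⟩| = 2 and |⟨r^5s⟩| = 2, so |H| is a multiple of lcm(2, 2) = 2 and divides |G| = 12.
Closing under the operation: H = {e, r^2, r^4, rs, r^3s, r^5s}, so |H| = 6.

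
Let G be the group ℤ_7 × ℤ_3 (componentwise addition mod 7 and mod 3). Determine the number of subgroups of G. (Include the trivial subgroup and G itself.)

|G| = 21, so by Lagrange every subgroup order divides 21. Divisors: 1, 3, 7, 21.
Subgroups by order — order 1: 1; order 3: 1; order 7: 1; order 21: 1.
Total: 1 + 1 + 1 + 1 = 4.

4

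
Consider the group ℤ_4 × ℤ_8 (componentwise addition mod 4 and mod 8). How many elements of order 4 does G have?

12

An element (a,b) has order lcm(ord(a), ord(b)); count pairs with lcm equal to 4.
Enumerating gives 12 such elements.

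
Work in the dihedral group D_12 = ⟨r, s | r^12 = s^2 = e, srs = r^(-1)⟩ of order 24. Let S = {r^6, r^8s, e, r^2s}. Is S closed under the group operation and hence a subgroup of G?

Yes

|S| = 4 divides |G| = 24, consistent with Lagrange.
S contains the identity, every element's inverse is in S, and S is closed under ·: it is a subgroup.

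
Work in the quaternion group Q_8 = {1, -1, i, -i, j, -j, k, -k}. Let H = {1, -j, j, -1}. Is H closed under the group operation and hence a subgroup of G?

|H| = 4 divides |G| = 8, consistent with Lagrange.
H contains the identity, every element's inverse is in H, and H is closed under ·: it is a subgroup.
In fact H = ⟨j⟩.

Yes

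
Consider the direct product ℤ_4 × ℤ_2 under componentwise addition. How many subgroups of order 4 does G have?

|G| = 8 and 4 | 8, so subgroups of order 4 are possible by Lagrange.
The subgroups of order 4 are: {(0,0), (0,1), (2,0), (2,1)}; {(0,0), (1,0), (2,0), (3,0)}; {(0,0), (1,1), (2,0), (3,1)}.
So G has 3 subgroups of order 4.

3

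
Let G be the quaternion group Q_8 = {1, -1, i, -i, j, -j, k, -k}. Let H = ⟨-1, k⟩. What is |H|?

4

|⟨-1⟩| = 2 and |⟨k⟩| = 4, so |H| is a multiple of lcm(2, 4) = 4 and divides |G| = 8.
Closing under the operation: H = {1, -1, k, -k}, so |H| = 4.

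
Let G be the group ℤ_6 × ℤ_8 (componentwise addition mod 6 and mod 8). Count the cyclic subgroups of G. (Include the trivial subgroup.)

16

Each element a generates a cyclic subgroup ⟨a⟩; distinct elements may generate the same one (a cyclic group of order d has φ(d) generators).
Cyclic subgroups by order — order 1: 1; order 2: 3; order 3: 1; order 4: 2; order 6: 3; order 8: 2; order 12: 2; order 24: 2.
Total: 16.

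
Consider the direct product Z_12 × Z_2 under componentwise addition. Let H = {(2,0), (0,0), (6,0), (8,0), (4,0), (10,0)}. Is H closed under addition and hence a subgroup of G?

Yes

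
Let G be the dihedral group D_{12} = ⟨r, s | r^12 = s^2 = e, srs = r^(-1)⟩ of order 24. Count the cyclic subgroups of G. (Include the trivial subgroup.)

Each element a generates a cyclic subgroup ⟨a⟩; distinct elements may generate the same one (a cyclic group of order d has φ(d) generators).
Cyclic subgroups by order — order 1: 1; order 2: 13; order 3: 1; order 4: 1; order 6: 1; order 12: 1.
Total: 18.

18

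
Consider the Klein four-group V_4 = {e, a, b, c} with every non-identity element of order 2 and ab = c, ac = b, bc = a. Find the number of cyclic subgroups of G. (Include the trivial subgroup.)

4

Group the elements of G by the cyclic subgroup they generate; each cyclic subgroup of order d accounts for φ(d) elements.
Cyclic subgroups by order — order 1: 1; order 2: 3.
Total: 4.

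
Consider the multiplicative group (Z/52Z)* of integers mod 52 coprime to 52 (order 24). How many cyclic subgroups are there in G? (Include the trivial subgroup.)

Each element a generates a cyclic subgroup ⟨a⟩; distinct elements may generate the same one (a cyclic group of order d has φ(d) generators).
Cyclic subgroups by order — order 1: 1; order 2: 3; order 3: 1; order 4: 2; order 6: 3; order 12: 2.
Total: 12.

12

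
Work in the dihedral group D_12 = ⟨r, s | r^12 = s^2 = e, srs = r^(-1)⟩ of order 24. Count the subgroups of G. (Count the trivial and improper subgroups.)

|G| = 24, so by Lagrange every subgroup order divides 24. Divisors: 1, 2, 3, 4, 6, 8, 12, 24.
Subgroups by order — order 1: 1; order 2: 13; order 3: 1; order 4: 7; order 6: 5; order 8: 3; order 12: 3; order 24: 1.
Total: 1 + 13 + 1 + 7 + 5 + 3 + 3 + 1 = 34.

34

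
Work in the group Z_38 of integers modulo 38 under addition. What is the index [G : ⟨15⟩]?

1

|⟨15⟩| = 38 and |G| = 38.
By Lagrange, [G : H] = |G|/|H| = 38/38 = 1.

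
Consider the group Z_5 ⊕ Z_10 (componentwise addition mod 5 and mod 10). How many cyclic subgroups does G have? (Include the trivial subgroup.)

14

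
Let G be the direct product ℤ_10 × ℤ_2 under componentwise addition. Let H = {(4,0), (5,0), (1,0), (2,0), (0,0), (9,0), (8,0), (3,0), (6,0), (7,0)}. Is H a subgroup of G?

|H| = 10 divides |G| = 20, consistent with Lagrange.
H contains the identity, every element's inverse is in H, and H is closed under +: it is a subgroup.
In fact H = ⟨(9,0)⟩.

Yes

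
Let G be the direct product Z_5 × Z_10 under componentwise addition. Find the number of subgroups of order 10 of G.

6

|G| = 50 and 10 | 50, so subgroups of order 10 are possible by Lagrange.
The subgroups of order 10 are: {(0,0), (0,1), (0,2), (0,3), (0,4), (0,5), (0,6), (0,7), (0,8), (0,9)}; {(0,0), (0,5), (1,0), (1,5), (2,0), (2,5), (3,0), (3,5), (4,0), (4,5)}; {(0,0), (0,5), (1,1), (1,6), (2,2), (2,7), (3,3), (3,8), (4,4), (4,9)}; {(0,0), (0,5), (1,2), (1,7), (2,4), (2,9), (3,1), (3,6), (4,3), (4,8)}; … (6 in all).
So G has 6 subgroups of order 10.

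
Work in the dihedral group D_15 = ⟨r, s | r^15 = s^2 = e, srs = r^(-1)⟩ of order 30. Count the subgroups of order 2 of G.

15

|G| = 30 and 2 | 30, so subgroups of order 2 are possible by Lagrange.
The subgroups of order 2 are: {e, r^10s}; {e, r^11s}; {e, r^12s}; {e, r^13s}; … (15 in all).
So G has 15 subgroups of order 2.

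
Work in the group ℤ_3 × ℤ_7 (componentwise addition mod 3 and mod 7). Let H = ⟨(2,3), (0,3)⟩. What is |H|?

|⟨(2,3)⟩| = 21 and |⟨(0,3)⟩| = 7, so |H| is a multiple of lcm(21, 7) = 21 and divides |G| = 21.
Closing {(2,3), (0,3)} under the group operation gives all of G, so |H| = 21.

21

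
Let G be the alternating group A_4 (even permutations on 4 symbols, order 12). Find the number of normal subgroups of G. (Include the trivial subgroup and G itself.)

3

G has 10 subgroups. Checking conjugation-invariance by order — order 1: 1/1 normal; order 2: 0/3 normal; order 3: 0/4 normal; order 4: 1/1 normal; order 12: 1/1 normal.
Total normal subgroups: 3.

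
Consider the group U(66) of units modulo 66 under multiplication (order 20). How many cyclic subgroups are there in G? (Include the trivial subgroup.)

8

Each element a generates a cyclic subgroup ⟨a⟩; distinct elements may generate the same one (a cyclic group of order d has φ(d) generators).
Cyclic subgroups by order — order 1: 1; order 2: 3; order 5: 1; order 10: 3.
Total: 8.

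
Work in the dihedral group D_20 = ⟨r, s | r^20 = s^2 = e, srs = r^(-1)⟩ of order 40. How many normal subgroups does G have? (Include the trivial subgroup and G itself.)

9

G has 48 subgroups. Checking conjugation-invariance by order — order 1: 1/1 normal; order 2: 1/21 normal; order 4: 1/11 normal; order 5: 1/1 normal; order 8: 0/5 normal; order 10: 1/5 normal; order 20: 3/3 normal; order 40: 1/1 normal.
Total normal subgroups: 9.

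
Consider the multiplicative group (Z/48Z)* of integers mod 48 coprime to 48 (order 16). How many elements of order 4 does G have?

The elements of order 4 are: 5, 11, 13, 19, 29, 35, 37, 43.
That's 8.

8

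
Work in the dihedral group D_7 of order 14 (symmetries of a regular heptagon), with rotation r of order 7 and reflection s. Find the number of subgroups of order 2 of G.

|G| = 14 and 2 | 14, so subgroups of order 2 are possible by Lagrange.
The subgroups of order 2 are: {e, r^2s}; {e, r^3s}; {e, r^4s}; {e, r^5s}; … (7 in all).
So G has 7 subgroups of order 2.

7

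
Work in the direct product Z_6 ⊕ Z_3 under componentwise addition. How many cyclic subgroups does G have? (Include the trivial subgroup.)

10

Each element a generates a cyclic subgroup ⟨a⟩; distinct elements may generate the same one (a cyclic group of order d has φ(d) generators).
Cyclic subgroups by order — order 1: 1; order 2: 1; order 3: 4; order 6: 4.
Total: 10.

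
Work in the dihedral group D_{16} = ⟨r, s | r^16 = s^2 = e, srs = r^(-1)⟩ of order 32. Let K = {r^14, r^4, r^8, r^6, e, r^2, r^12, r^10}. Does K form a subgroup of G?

Yes

|K| = 8 divides |G| = 32, consistent with Lagrange.
K contains the identity, every element's inverse is in K, and K is closed under ·: it is a subgroup.
In fact K = ⟨r^2⟩.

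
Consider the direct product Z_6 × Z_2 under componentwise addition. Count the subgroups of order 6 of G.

|G| = 12 and 6 | 12, so subgroups of order 6 are possible by Lagrange.
The subgroups of order 6 are: {(0,0), (0,1), (2,0), (2,1), (4,0), (4,1)}; {(0,0), (1,0), (2,0), (3,0), (4,0), (5,0)}; {(0,0), (1,1), (2,0), (3,1), (4,0), (5,1)}.
So G has 3 subgroups of order 6.

3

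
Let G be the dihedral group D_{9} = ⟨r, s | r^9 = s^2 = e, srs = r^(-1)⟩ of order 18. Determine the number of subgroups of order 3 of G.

|G| = 18 and 3 | 18, so subgroups of order 3 are possible by Lagrange.
The subgroups of order 3 are: {e, r^3, r^6}.
So G has 1 subgroup of order 3.

1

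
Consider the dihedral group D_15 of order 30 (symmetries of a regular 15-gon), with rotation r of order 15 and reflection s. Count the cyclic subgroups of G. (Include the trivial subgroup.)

Group the elements of G by the cyclic subgroup they generate; each cyclic subgroup of order d accounts for φ(d) elements.
Cyclic subgroups by order — order 1: 1; order 2: 15; order 3: 1; order 5: 1; order 15: 1.
Total: 19.

19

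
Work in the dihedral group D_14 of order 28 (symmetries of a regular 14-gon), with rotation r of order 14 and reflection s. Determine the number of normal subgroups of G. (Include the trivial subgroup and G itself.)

7

G has 28 subgroups. Checking conjugation-invariance by order — order 1: 1/1 normal; order 2: 1/15 normal; order 4: 0/7 normal; order 7: 1/1 normal; order 14: 3/3 normal; order 28: 1/1 normal.
Total normal subgroups: 7.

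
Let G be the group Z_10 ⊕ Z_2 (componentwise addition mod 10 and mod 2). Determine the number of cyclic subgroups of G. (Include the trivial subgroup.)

A cyclic subgroup of order d is generated by each of its φ(d) elements of order d, so the cyclic subgroups of order d number (#elements of order d)/φ(d).
Cyclic subgroups by order — order 1: 1; order 2: 3; order 5: 1; order 10: 3.
Total: 8.

8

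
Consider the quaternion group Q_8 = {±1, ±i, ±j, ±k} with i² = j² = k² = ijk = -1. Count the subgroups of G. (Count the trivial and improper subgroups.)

|G| = 8, so by Lagrange every subgroup order divides 8. Divisors: 1, 2, 4, 8.
Subgroups by order — order 1: 1; order 2: 1; order 4: 3; order 8: 1.
Total: 1 + 1 + 3 + 1 = 6.

6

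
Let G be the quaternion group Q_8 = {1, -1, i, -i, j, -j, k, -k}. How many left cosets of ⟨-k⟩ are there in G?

2

|⟨-k⟩| = 4 and |G| = 8.
By Lagrange, [G : H] = |G|/|H| = 8/4 = 2.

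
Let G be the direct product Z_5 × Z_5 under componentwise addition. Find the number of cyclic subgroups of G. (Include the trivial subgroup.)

A cyclic subgroup of order d is generated by each of its φ(d) elements of order d, so the cyclic subgroups of order d number (#elements of order d)/φ(d).
Cyclic subgroups by order — order 1: 1; order 5: 6.
Total: 7.

7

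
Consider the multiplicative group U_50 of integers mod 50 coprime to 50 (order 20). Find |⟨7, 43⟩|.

|⟨7⟩| = 4 and |⟨43⟩| = 4, so |H| is a multiple of lcm(4, 4) = 4 and divides |G| = 20.
Closing under the operation: H = {1, 7, 43, 49}, so |H| = 4.

4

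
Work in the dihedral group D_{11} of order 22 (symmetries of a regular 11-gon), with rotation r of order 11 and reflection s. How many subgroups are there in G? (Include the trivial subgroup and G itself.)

14

|G| = 22, so by Lagrange every subgroup order divides 22. Divisors: 1, 2, 11, 22.
Subgroups by order — order 1: 1; order 2: 11; order 11: 1; order 22: 1.
Total: 1 + 11 + 1 + 1 = 14.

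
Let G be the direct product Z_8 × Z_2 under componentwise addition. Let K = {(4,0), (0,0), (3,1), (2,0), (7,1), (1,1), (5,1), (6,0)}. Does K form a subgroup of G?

|K| = 8 divides |G| = 16, consistent with Lagrange.
K contains the identity, every element's inverse is in K, and K is closed under +: it is a subgroup.
In fact K = ⟨(7,1)⟩.

Yes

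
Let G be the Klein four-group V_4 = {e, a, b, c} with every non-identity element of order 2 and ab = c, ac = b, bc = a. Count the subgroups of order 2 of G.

3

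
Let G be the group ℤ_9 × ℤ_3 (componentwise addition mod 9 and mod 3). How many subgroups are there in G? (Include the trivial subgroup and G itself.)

|G| = 27, so by Lagrange every subgroup order divides 27. Divisors: 1, 3, 9, 27.
Subgroups by order — order 1: 1; order 3: 4; order 9: 4; order 27: 1.
Total: 1 + 4 + 4 + 1 = 10.

10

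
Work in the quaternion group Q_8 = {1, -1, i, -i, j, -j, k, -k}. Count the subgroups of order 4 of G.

3

|G| = 8 and 4 | 8, so subgroups of order 4 are possible by Lagrange.
The subgroups of order 4 are: {1, -1, i, -i}; {1, -1, j, -j}; {1, -1, k, -k}.
So G has 3 subgroups of order 4.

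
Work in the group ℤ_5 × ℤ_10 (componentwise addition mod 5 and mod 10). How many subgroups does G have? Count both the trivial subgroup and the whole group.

16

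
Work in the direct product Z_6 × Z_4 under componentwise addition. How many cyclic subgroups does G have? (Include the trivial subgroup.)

Group the elements of G by the cyclic subgroup they generate; each cyclic subgroup of order d accounts for φ(d) elements.
Cyclic subgroups by order — order 1: 1; order 2: 3; order 3: 1; order 4: 2; order 6: 3; order 12: 2.
Total: 12.

12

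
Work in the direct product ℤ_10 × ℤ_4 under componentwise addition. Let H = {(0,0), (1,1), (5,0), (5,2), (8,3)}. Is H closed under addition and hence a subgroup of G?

(8,3) ∈ H but its inverse (2,1) ∉ H, so H is not a subgroup.

No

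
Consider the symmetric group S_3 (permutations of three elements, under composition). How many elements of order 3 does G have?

2

The elements of order 3 are: (1 2 3), (1 3 2).
That's 2.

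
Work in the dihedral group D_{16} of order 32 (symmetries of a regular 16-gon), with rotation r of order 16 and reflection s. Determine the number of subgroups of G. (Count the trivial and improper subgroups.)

|G| = 32, so by Lagrange every subgroup order divides 32. Divisors: 1, 2, 4, 8, 16, 32.
Subgroups by order — order 1: 1; order 2: 17; order 4: 9; order 8: 5; order 16: 3; order 32: 1.
Total: 1 + 17 + 9 + 5 + 3 + 1 = 36.

36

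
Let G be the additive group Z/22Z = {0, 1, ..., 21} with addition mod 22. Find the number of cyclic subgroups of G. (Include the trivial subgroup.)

Group the elements of G by the cyclic subgroup they generate; each cyclic subgroup of order d accounts for φ(d) elements.
Cyclic subgroups by order — order 1: 1; order 2: 1; order 11: 1; order 22: 1.
Total: 4.

4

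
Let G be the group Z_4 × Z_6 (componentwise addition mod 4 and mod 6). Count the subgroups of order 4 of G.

3

|G| = 24 and 4 | 24, so subgroups of order 4 are possible by Lagrange.
The subgroups of order 4 are: {(0,0), (0,3), (2,0), (2,3)}; {(0,0), (1,0), (2,0), (3,0)}; {(0,0), (1,3), (2,0), (3,3)}.
So G has 3 subgroups of order 4.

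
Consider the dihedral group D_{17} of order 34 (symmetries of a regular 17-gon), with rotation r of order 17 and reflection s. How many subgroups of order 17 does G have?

|G| = 34 and 17 | 34, so subgroups of order 17 are possible by Lagrange.
The subgroups of order 17 are: {e, r, r^2, r^3, r^4, r^5, r^6, r^7, r^8, r^9, r^10, r^11, r^12, r^13, r^14, r^15, r^16}.
So G has 1 subgroup of order 17.

1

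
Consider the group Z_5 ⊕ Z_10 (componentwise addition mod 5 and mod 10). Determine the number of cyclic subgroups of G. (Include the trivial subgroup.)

14

A cyclic subgroup of order d is generated by each of its φ(d) elements of order d, so the cyclic subgroups of order d number (#elements of order d)/φ(d).
Cyclic subgroups by order — order 1: 1; order 2: 1; order 5: 6; order 10: 6.
Total: 14.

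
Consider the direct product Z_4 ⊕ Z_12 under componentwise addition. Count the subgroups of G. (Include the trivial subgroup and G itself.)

30

|G| = 48, so by Lagrange every subgroup order divides 48. Divisors: 1, 2, 3, 4, 6, 8, 12, 16, 24, 48.
Subgroups by order — order 1: 1; order 2: 3; order 3: 1; order 4: 7; order 6: 3; order 8: 3; order 12: 7; order 16: 1; order 24: 3; order 48: 1.
Total: 1 + 3 + 1 + 7 + 3 + 3 + 7 + 1 + 3 + 1 = 30.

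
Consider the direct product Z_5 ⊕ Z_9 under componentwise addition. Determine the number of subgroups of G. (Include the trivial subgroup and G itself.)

6

|G| = 45, so by Lagrange every subgroup order divides 45. Divisors: 1, 3, 5, 9, 15, 45.
Subgroups by order — order 1: 1; order 3: 1; order 5: 1; order 9: 1; order 15: 1; order 45: 1.
Total: 1 + 1 + 1 + 1 + 1 + 1 = 6.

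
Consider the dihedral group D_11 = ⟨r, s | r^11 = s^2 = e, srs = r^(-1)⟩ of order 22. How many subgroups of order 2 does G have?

11

|G| = 22 and 2 | 22, so subgroups of order 2 are possible by Lagrange.
The subgroups of order 2 are: {e, r^10s}; {e, r^2s}; {e, r^3s}; {e, r^4s}; … (11 in all).
So G has 11 subgroups of order 2.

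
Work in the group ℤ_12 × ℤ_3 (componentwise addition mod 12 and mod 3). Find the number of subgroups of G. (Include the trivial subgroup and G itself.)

|G| = 36, so by Lagrange every subgroup order divides 36. Divisors: 1, 2, 3, 4, 6, 9, 12, 18, 36.
Subgroups by order — order 1: 1; order 2: 1; order 3: 4; order 4: 1; order 6: 4; order 9: 1; order 12: 4; order 18: 1; order 36: 1.
Total: 1 + 1 + 4 + 1 + 4 + 1 + 4 + 1 + 1 = 18.

18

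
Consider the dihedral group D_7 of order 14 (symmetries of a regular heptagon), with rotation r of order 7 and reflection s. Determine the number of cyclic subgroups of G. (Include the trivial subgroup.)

9

A cyclic subgroup of order d is generated by each of its φ(d) elements of order d, so the cyclic subgroups of order d number (#elements of order d)/φ(d).
Cyclic subgroups by order — order 1: 1; order 2: 7; order 7: 1.
Total: 9.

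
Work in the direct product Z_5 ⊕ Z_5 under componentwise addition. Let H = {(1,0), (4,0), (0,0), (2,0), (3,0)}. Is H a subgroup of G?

Yes

|H| = 5 divides |G| = 25, consistent with Lagrange.
H contains the identity, every element's inverse is in H, and H is closed under +: it is a subgroup.
In fact H = ⟨(4,0)⟩.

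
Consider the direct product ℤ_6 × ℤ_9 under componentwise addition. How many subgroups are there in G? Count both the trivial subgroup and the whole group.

20

|G| = 54, so by Lagrange every subgroup order divides 54. Divisors: 1, 2, 3, 6, 9, 18, 27, 54.
Subgroups by order — order 1: 1; order 2: 1; order 3: 4; order 6: 4; order 9: 4; order 18: 4; order 27: 1; order 54: 1.
Total: 1 + 1 + 4 + 4 + 4 + 4 + 1 + 1 = 20.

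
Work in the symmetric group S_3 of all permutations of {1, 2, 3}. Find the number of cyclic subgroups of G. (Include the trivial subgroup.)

5

Each element a generates a cyclic subgroup ⟨a⟩; distinct elements may generate the same one (a cyclic group of order d has φ(d) generators).
Cyclic subgroups by order — order 1: 1; order 2: 3; order 3: 1.
Total: 5.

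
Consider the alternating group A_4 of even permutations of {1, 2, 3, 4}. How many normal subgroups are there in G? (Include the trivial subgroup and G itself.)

3

G has 10 subgroups. Checking conjugation-invariance by order — order 1: 1/1 normal; order 2: 0/3 normal; order 3: 0/4 normal; order 4: 1/1 normal; order 12: 1/1 normal.
Total normal subgroups: 3.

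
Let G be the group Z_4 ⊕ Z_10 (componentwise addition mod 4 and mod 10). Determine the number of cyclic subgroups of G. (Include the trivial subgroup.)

Group the elements of G by the cyclic subgroup they generate; each cyclic subgroup of order d accounts for φ(d) elements.
Cyclic subgroups by order — order 1: 1; order 2: 3; order 4: 2; order 5: 1; order 10: 3; order 20: 2.
Total: 12.

12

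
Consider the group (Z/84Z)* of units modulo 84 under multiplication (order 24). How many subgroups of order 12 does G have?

7

|G| = 24 and 12 | 24, so subgroups of order 12 are possible by Lagrange.
The subgroups of order 12 are: {1, 11, 13, 23, 25, 37, 47, 59, 61, 71, 73, 83}; {1, 5, 11, 17, 19, 23, 25, 31, 37, 41, 55, 71}; {1, 11, 23, 25, 29, 37, 43, 53, 65, 67, 71, 79}; {1, 5, 13, 17, 25, 29, 37, 41, 53, 61, 65, 73}; … (7 in all).
So G has 7 subgroups of order 12.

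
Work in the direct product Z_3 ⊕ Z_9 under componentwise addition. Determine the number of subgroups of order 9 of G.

4

|G| = 27 and 9 | 27, so subgroups of order 9 are possible by Lagrange.
The subgroups of order 9 are: {(0,0), (0,1), (0,2), (0,3), (0,4), (0,5), (0,6), (0,7), (0,8)}; {(0,0), (0,3), (0,6), (1,0), (1,3), (1,6), (2,0), (2,3), (2,6)}; {(0,0), (0,3), (0,6), (1,1), (1,4), (1,7), (2,2), (2,5), (2,8)}; {(0,0), (0,3), (0,6), (1,2), (1,5), (1,8), (2,1), (2,4), (2,7)}.
So G has 4 subgroups of order 9.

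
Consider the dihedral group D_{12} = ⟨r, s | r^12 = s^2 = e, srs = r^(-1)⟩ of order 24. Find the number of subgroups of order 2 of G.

|G| = 24 and 2 | 24, so subgroups of order 2 are possible by Lagrange.
The subgroups of order 2 are: {e, r^10s}; {e, r^11s}; {e, r^2s}; {e, r^3s}; … (13 in all).
So G has 13 subgroups of order 2.

13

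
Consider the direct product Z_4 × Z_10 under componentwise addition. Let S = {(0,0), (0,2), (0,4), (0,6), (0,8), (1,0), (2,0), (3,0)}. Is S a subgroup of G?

No

Closure fails: (0,4) + (2,0) = (2,4) ∉ S. So S is not a subgroup.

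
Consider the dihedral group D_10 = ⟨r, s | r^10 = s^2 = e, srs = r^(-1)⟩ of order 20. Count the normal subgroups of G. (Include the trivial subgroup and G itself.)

G has 22 subgroups. Checking conjugation-invariance by order — order 1: 1/1 normal; order 2: 1/11 normal; order 4: 0/5 normal; order 5: 1/1 normal; order 10: 3/3 normal; order 20: 1/1 normal.
Total normal subgroups: 7.

7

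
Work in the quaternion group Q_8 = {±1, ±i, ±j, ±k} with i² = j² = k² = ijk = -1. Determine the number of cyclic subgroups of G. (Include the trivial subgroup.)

Group the elements of G by the cyclic subgroup they generate; each cyclic subgroup of order d accounts for φ(d) elements.
Cyclic subgroups by order — order 1: 1; order 2: 1; order 4: 3.
Total: 5.

5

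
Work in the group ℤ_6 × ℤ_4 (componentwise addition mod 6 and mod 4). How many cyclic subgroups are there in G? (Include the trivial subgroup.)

12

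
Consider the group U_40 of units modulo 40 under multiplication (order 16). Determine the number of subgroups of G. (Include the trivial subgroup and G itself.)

|G| = 16, so by Lagrange every subgroup order divides 16. Divisors: 1, 2, 4, 8, 16.
Subgroups by order — order 1: 1; order 2: 7; order 4: 11; order 8: 7; order 16: 1.
Total: 1 + 7 + 11 + 7 + 1 = 27.

27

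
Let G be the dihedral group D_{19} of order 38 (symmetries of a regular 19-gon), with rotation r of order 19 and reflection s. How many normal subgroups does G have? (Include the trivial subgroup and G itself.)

G has 22 subgroups. Checking conjugation-invariance by order — order 1: 1/1 normal; order 2: 0/19 normal; order 19: 1/1 normal; order 38: 1/1 normal.
Total normal subgroups: 3.

3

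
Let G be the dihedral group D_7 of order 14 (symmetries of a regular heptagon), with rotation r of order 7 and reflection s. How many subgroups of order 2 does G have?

|G| = 14 and 2 | 14, so subgroups of order 2 are possible by Lagrange.
The subgroups of order 2 are: {e, r^2s}; {e, r^3s}; {e, r^4s}; {e, r^5s}; … (7 in all).
So G has 7 subgroups of order 2.

7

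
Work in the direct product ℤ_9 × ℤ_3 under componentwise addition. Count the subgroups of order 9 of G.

4

|G| = 27 and 9 | 27, so subgroups of order 9 are possible by Lagrange.
The subgroups of order 9 are: {(0,0), (0,1), (0,2), (3,0), (3,1), (3,2), (6,0), (6,1), (6,2)}; {(0,0), (1,0), (2,0), (3,0), (4,0), (5,0), (6,0), (7,0), (8,0)}; {(0,0), (1,1), (2,2), (3,0), (4,1), (5,2), (6,0), (7,1), (8,2)}; {(0,0), (1,2), (2,1), (3,0), (4,2), (5,1), (6,0), (7,2), (8,1)}.
So G has 4 subgroups of order 9.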